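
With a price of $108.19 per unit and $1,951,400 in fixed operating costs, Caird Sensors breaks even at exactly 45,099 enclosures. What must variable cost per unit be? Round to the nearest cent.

Contribution per unit must be FC / Q = $1,951,400 / 45,099 = $43.2693.
Hence VC = price − CM = $108.19 − $43.2693 = $64.92.

$64.92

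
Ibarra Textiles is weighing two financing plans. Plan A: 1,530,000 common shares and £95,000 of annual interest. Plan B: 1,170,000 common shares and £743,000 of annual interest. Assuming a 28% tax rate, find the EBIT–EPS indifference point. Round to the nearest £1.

£2,849,000

At indifference, (EBIT − 95,000)(1 − t)/1,530,000 = (EBIT − 743,000)(1 − t)/1,170,000.
Cancelling (1 − t) and cross-multiplying: 1,170,000·(EBIT − 95,000) = 1,530,000·(EBIT − 743,000).
EBIT × (1,530,000 − 1,170,000) = 743,000 × 1,530,000 − 95,000 × 1,170,000 = 1,025,640,000,000, so EBIT = 1,025,640,000,000 ÷ 360,000 = 2,849,000.00.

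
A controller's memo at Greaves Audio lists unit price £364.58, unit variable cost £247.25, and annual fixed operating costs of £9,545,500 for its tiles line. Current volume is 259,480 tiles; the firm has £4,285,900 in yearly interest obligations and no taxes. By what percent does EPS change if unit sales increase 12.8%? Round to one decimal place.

Contribution at this volume is 259,480 × £117.33 = £30,444,788.40.
Subtracting fixed costs: EBIT = £30,444,788.40 − £9,545,500 = £20,899,288.40.
After interest of £4,285,900.00, pre-tax earnings = £16,613,388.40.
DCL = total CM / (EBIT − I) = £30,444,788.40 / £16,613,388.40 = 1.8325.
%ΔEPS = DCL × %ΔSales = 1.8325 × +12.8% = +23.5%.

+23.5%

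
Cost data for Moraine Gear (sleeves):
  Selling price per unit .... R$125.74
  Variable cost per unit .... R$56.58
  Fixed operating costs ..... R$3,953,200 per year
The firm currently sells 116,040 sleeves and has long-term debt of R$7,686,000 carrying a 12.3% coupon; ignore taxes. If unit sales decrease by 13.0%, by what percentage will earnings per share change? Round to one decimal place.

-33.4%

At 116,040 units, contribution = 116,040 × R$69.16 = R$8,025,326.40.
EBIT = R$8,025,326.40 − R$3,953,200 = R$4,072,126.40.
Interest = R$945,378.00, so EBIT − I = R$3,126,748.40.
Degree of combined leverage = contribution ÷ (EBIT − I) = R$8,025,326.40 ÷ R$3,126,748.40 = 2.5667.
EPS therefore changes by 2.5667 × (-13.0%) = -33.4%.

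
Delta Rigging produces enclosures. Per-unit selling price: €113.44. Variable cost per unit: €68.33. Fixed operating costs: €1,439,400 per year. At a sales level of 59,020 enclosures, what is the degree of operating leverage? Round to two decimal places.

2.18

Contribution at this volume is 59,020 × €45.11 = €2,662,392.20.
EBIT = €2,662,392.20 − €1,439,400 = €1,222,992.20.
So DOL = total CM / EBIT = €2,662,392.20 / €1,222,992.20 = 2.1769.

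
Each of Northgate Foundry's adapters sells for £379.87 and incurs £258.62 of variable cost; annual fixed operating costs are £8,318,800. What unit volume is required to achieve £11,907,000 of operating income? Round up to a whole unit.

Unit CM = price − variable cost = £379.87 − £258.62 = £121.25.
Units = (FC + target) / CM = (£8,318,800 + £11,907,000) / £121.25 = 166,810.72, so 166,811 adapters.

166,811 adapters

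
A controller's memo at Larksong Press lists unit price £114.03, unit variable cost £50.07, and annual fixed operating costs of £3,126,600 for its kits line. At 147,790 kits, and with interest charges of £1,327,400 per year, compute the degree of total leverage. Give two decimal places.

1.89

Total contribution margin = 147,790 × £63.96 = £9,452,648.40.
EBIT = £9,452,648.40 − £3,126,600 = £6,326,048.40. Interest = £1,327,400.00, so EBIT − I = £4,998,648.40.
Degree of total leverage = total CM / (EBIT − interest) = £9,452,648.40 / £4,998,648.40 = 1.8910.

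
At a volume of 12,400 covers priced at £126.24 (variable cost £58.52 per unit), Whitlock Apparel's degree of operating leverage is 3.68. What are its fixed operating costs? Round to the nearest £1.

£611,541

Contribution at this volume is 12,400 × £67.72 = £839,728.00.
Since DOL = CM ÷ EBIT, EBIT = £839,728.00 ÷ 3.68 = £228,186.96.
Fixed costs = CM − EBIT = £839,728.00 − £228,186.96 = £611,541.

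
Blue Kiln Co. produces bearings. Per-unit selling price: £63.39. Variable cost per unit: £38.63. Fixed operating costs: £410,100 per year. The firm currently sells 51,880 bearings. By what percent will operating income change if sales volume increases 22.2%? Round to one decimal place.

Total contribution margin = 51,880 × £24.76 = £1,284,548.80.
EBIT = £1,284,548.80 − £410,100 = £874,448.80.
DOL = contribution ÷ EBIT = £1,284,548.80 ÷ £874,448.80 = 1.4690.
So EBIT moves 1.4690 × (+22.2%) = +32.6%.

+32.6%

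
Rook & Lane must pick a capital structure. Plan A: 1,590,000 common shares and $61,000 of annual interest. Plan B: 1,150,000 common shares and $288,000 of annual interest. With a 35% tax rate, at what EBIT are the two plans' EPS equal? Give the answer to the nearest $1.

$881,295

At indifference, (EBIT − 61,000)(1 − t)/1,590,000 = (EBIT − 288,000)(1 − t)/1,150,000.
The (1 − t) factor cancels: (EBIT − 61,000) × 1,150,000 = (EBIT − 288,000) × 1,590,000.
EBIT × (1,590,000 − 1,150,000) = 288,000 × 1,590,000 − 61,000 × 1,150,000 = 387,770,000,000, so EBIT = 387,770,000,000 ÷ 440,000 = 881,295.45.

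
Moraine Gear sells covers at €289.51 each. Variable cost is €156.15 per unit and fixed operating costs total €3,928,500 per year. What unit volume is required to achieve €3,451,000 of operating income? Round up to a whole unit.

Contribution margin per unit = €289.51 − €156.15 = €133.36.
Need Q such that Q × €133.36 − €3,928,500 = €3,451,000, i.e. Q = €7,379,500 / €133.36 = 55,335.18 → 55,336.

55,336 covers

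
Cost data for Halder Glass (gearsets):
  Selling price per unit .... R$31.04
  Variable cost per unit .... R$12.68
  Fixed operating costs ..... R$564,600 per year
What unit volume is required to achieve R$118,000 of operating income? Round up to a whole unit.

Contribution margin per unit = R$31.04 − R$12.68 = R$18.36.
Units = (FC + target) / CM = (R$564,600 + R$118,000) / R$18.36 = 37,178.65, so 37,179 gearsets.

37,179 gearsets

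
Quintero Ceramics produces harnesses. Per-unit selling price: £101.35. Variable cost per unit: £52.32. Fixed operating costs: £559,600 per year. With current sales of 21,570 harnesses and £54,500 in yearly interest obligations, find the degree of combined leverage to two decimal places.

2.38

At 21,570 units, contribution = 21,570 × £49.03 = £1,057,577.10.
Subtracting fixed costs: EBIT = £1,057,577.10 − £559,600 = £497,977.10. Interest = £54,500.00, so EBIT − I = £443,477.10.
Degree of total leverage = total CM / (EBIT − interest) = £1,057,577.10 / £443,477.10 = 2.3847.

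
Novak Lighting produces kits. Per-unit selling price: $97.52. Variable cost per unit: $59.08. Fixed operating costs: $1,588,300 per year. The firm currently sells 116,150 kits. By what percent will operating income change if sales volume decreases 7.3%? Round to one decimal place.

Contribution at this volume is 116,150 × $38.44 = $4,464,806.00.
Subtracting fixed costs: EBIT = $4,464,806.00 − $1,588,300 = $2,876,506.00.
Degree of operating leverage = $4,464,806.00 / $2,876,506.00 = 1.5522.
%ΔEBIT = DOL × %ΔSales = 1.5522 × -7.3% = -11.3%.

-11.3%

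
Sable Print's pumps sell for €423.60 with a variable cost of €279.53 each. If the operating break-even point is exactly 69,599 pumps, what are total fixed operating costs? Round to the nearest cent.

€10,027,127.93

Contribution margin per unit = €423.60 − €279.53 = €144.07.
Since BE = FC / CM, FC = 69,599 × €144.07 = €10,027,127.93.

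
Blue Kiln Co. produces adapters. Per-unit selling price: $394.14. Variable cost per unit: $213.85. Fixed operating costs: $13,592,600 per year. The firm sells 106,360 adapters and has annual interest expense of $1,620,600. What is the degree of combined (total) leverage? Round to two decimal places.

4.84

At 106,360 units, contribution = 106,360 × $180.29 = $19,175,644.40.
EBIT = $19,175,644.40 − $13,592,600 = $5,583,044.40. Interest = $1,620,600.00, so EBIT − I = $3,962,444.40.
DCL = contribution ÷ (EBIT − I) = $19,175,644.40 ÷ $3,962,444.40 = 4.8393.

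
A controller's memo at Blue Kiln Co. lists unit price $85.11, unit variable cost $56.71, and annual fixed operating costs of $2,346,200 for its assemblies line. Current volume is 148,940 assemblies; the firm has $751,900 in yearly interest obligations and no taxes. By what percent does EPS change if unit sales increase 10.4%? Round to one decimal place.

+38.9%

Contribution at this volume is 148,940 × $28.40 = $4,229,896.00.
Subtracting fixed costs: EBIT = $4,229,896.00 − $2,346,200 = $1,883,696.00.
After interest of $751,900.00, pre-tax earnings = $1,131,796.00.
DCL = total CM / (EBIT − I) = $4,229,896.00 / $1,131,796.00 = 3.7373.
%ΔEPS = DCL × %ΔSales = 3.7373 × +10.4% = +38.9%.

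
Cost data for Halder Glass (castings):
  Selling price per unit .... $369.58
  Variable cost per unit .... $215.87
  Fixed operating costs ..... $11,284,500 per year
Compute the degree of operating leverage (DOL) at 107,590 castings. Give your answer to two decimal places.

Total contribution margin = 107,590 × $153.71 = $16,537,658.90.
Subtracting fixed costs: EBIT = $16,537,658.90 − $11,284,500 = $5,253,158.90.
DOL = contribution ÷ EBIT = $16,537,658.90 ÷ $5,253,158.90 = 3.1481.

3.15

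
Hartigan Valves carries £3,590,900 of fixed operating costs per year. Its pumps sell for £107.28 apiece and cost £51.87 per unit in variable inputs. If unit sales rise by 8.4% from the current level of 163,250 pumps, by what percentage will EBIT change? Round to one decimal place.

+13.9%

Contribution at this volume is 163,250 × £55.41 = £9,045,682.50.
Operating income = contribution − fixed costs = £9,045,682.50 − £3,590,900 = £5,454,782.50.
Degree of operating leverage = £9,045,682.50 / £5,454,782.50 = 1.6583.
Operating income changes by 1.6583 × +8.4% = +13.9%.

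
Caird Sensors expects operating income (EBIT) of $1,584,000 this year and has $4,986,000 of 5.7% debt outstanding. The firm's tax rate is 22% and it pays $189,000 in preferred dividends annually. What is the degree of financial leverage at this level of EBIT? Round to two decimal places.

Annual interest charges come to $284,202.00.
Pre-tax preferred-dividend burden = $189,000 ÷ (1 − 0.22) = $242,307.69.
DFL = EBIT ÷ [EBIT − I − D_p/(1−t)] = $1,584,000 ÷ [$1,584,000 − $284,202.00 − $242,307.69] = $1,584,000 ÷ $1,057,490.31 = 1.4979.

1.50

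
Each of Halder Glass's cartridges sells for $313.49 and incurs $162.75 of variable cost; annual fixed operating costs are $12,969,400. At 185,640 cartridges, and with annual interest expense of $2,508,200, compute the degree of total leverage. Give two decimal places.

Contribution at this volume is 185,640 × $150.74 = $27,983,373.60.
Subtracting fixed costs: EBIT = $27,983,373.60 − $12,969,400 = $15,013,973.60. Interest = $2,508,200.00, so EBIT − I = $12,505,773.60.
DCL = contribution ÷ (EBIT − I) = $27,983,373.60 ÷ $12,505,773.60 = 2.2376.

2.24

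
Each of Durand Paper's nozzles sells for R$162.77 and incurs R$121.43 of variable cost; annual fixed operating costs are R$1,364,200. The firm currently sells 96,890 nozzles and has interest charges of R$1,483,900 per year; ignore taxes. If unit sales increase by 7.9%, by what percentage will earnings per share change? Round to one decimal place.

At 96,890 units, contribution = 96,890 × R$41.34 = R$4,005,432.60.
EBIT = R$4,005,432.60 − R$1,364,200 = R$2,641,232.60.
After interest of R$1,483,900.00, pre-tax earnings = R$1,157,332.60.
Degree of combined leverage = contribution ÷ (EBIT − I) = R$4,005,432.60 ÷ R$1,157,332.60 = 3.4609.
EPS therefore changes by 3.4609 × (+7.9%) = +27.3%.

+27.3%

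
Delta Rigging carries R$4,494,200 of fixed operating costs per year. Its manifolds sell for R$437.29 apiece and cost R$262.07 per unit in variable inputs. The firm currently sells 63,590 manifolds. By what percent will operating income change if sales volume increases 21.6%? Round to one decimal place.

+36.2%

Total contribution margin = 63,590 × R$175.22 = R$11,142,239.80.
Operating income = contribution − fixed costs = R$11,142,239.80 − R$4,494,200 = R$6,648,039.80.
Degree of operating leverage = R$11,142,239.80 / R$6,648,039.80 = 1.6760.
%ΔEBIT = DOL × %ΔSales = 1.6760 × +21.6% = +36.2%.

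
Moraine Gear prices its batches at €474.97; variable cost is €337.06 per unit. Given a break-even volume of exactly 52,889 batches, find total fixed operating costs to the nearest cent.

Contribution margin per unit = €474.97 − €337.06 = €137.91.
Fixed costs = break-even units × CM = 52,889 × €137.91 = €7,293,921.99.

€7,293,921.99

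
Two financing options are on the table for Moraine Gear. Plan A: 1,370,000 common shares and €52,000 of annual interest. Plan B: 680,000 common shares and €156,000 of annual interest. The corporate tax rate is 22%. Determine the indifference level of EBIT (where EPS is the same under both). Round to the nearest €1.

€258,493

At indifference, (EBIT − 52,000)(1 − t)/1,370,000 = (EBIT − 156,000)(1 − t)/680,000.
Cancelling (1 − t) and cross-multiplying: 680,000·(EBIT − 52,000) = 1,370,000·(EBIT − 156,000).
EBIT × (1,370,000 − 680,000) = 156,000 × 1,370,000 − 52,000 × 680,000 = 178,360,000,000, so EBIT = 178,360,000,000 ÷ 690,000 = 258,492.75.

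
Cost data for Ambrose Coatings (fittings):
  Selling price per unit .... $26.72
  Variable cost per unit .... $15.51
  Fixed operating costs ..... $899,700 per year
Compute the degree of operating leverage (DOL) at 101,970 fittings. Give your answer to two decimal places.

4.70

At 101,970 units, contribution = 101,970 × $11.21 = $1,143,083.70.
Subtracting fixed costs: EBIT = $1,143,083.70 − $899,700 = $243,383.70.
So DOL = total CM / EBIT = $1,143,083.70 / $243,383.70 = 4.6966.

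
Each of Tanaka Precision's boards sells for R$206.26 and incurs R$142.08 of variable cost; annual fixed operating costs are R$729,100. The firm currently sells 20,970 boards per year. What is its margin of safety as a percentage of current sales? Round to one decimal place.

45.8%

Each unit contributes R$206.26 − R$142.08 = R$64.18. Break-even units = R$729,100 ÷ R$64.18 = 11,360.24; break-even revenue = 11,360.24 × R$206.26 = R$2,343,162.45.
Current sales = 20,970 × R$206.26 = R$4,325,272.20.
Margin of safety = (R$4,325,272.20 − R$2,343,162.45) ÷ R$4,325,272.20 = 45.8%.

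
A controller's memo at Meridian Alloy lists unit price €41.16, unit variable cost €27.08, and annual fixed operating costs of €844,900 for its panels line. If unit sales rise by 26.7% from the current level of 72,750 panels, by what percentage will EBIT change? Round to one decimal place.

At 72,750 units, contribution = 72,750 × €14.08 = €1,024,320.00.
Operating income = contribution − fixed costs = €1,024,320.00 − €844,900 = €179,420.00.
DOL = contribution ÷ EBIT = €1,024,320.00 ÷ €179,420.00 = 5.7091.
Operating income changes by 5.7091 × +26.7% = +152.4%.

+152.4%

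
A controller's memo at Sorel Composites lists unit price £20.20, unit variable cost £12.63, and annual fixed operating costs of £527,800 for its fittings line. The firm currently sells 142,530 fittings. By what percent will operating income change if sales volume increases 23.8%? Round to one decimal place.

Total contribution margin = 142,530 × £7.57 = £1,078,952.10.
EBIT = £1,078,952.10 − £527,800 = £551,152.10.
So DOL = total CM / EBIT = £1,078,952.10 / £551,152.10 = 1.9576.
Operating income changes by 1.9576 × +23.8% = +46.6%.

+46.6%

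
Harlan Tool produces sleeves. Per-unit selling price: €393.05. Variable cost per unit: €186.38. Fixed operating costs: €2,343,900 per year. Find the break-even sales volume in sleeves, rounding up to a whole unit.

Contribution margin per unit = €393.05 − €186.38 = €206.67.
Break-even volume = fixed costs ÷ CM per unit = €2,343,900 ÷ €206.67 = 11,341.27, so 11,342 sleeves.

11,342 sleeves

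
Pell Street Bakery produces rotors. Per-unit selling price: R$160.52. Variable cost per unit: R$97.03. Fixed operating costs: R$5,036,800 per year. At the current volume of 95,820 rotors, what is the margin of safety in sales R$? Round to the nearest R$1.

R$2,646,625

Contribution margin per unit = R$160.52 − R$97.03 = R$63.49. Break-even units = R$5,036,800 ÷ R$63.49 = 79,332.18; break-even revenue = 79,332.18 × R$160.52 = R$12,734,401.26.
Current sales = 95,820 × R$160.52 = R$15,381,026.40.
Margin of safety = R$15,381,026.40 − R$12,734,401.26 = R$2,646,625.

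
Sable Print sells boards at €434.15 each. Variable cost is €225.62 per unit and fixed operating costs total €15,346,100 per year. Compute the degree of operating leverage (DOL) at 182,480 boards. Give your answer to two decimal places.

Contribution at this volume is 182,480 × €208.53 = €38,052,554.40.
EBIT = €38,052,554.40 − €15,346,100 = €22,706,454.40.
DOL = contribution ÷ EBIT = €38,052,554.40 ÷ €22,706,454.40 = 1.6758.

1.68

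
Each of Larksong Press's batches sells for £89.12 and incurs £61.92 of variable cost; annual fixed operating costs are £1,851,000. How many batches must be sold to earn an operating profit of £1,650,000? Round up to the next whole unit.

128,714 batches

Contribution margin per unit = £89.12 − £61.92 = £27.20.
Required volume = (fixed costs + target profit) ÷ CM = (£1,851,000 + £1,650,000) ÷ £27.20 = 128,713.24, so 128,714 batches.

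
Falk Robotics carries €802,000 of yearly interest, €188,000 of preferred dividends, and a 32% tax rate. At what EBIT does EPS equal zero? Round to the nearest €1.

€1,078,471

Grossing the preferred dividend up to pre-tax terms: €188,000 / (1 − 0.32) = €276,470.59.
EPS = 0 when EBIT covers interest plus the pre-tax preferred burden: €802,000 + €276,470.59 = €1,078,470.59.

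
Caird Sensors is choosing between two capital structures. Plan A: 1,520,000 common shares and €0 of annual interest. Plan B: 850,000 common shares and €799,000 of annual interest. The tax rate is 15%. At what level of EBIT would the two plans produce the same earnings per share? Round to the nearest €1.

Set EPS_A = EPS_B: (EBIT − €0)(1 − 0.15) ÷ 1,520,000 = (EBIT − €799,000)(1 − 0.15) ÷ 850,000.
The (1 − t) factor cancels: (EBIT − 0) × 850,000 = (EBIT − 799,000) × 1,520,000.
EBIT × (1,520,000 − 850,000) = 799,000 × 1,520,000 − 0 × 850,000 = 1,214,480,000,000, so EBIT = 1,214,480,000,000 ÷ 670,000 = 1,812,656.72.

€1,812,657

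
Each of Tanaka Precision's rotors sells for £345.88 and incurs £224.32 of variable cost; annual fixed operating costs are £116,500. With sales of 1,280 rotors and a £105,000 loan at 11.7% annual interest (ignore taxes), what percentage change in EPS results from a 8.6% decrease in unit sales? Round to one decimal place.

Total contribution margin = 1,280 × £121.56 = £155,596.80.
EBIT = £155,596.80 − £116,500 = £39,096.80.
After interest of £12,285.00, pre-tax earnings = £26,811.80.
Degree of combined leverage = contribution ÷ (EBIT − I) = £155,596.80 ÷ £26,811.80 = 5.8033.
EPS therefore changes by 5.8033 × (-8.6%) = -49.9%.

-49.9%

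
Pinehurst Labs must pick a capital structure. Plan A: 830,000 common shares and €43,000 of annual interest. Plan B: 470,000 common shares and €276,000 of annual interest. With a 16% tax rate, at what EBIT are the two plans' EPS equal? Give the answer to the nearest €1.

At indifference, (EBIT − 43,000)(1 − t)/830,000 = (EBIT − 276,000)(1 − t)/470,000.
Cancelling (1 − t) and cross-multiplying: 470,000·(EBIT − 43,000) = 830,000·(EBIT − 276,000).
EBIT × (830,000 − 470,000) = 276,000 × 830,000 − 43,000 × 470,000 = 208,870,000,000, so EBIT = 208,870,000,000 ÷ 360,000 = 580,194.44.

€580,194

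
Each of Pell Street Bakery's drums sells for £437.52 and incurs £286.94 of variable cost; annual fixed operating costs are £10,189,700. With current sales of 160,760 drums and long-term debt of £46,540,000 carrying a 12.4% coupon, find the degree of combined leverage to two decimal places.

Contribution at this volume is 160,760 × £150.58 = £24,207,240.80.
Subtracting fixed costs: EBIT = £24,207,240.80 − £10,189,700 = £14,017,540.80. Interest = £5,770,960.00, so EBIT − I = £8,246,580.80.
DCL = contribution ÷ (EBIT − I) = £24,207,240.80 ÷ £8,246,580.80 = 2.9354.

2.94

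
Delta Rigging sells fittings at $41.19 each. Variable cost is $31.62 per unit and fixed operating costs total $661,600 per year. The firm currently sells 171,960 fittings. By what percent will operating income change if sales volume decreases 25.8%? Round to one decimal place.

-43.1%

Contribution at this volume is 171,960 × $9.57 = $1,645,657.20.
Subtracting fixed costs: EBIT = $1,645,657.20 − $661,600 = $984,057.20.
Degree of operating leverage = $1,645,657.20 / $984,057.20 = 1.6723.
Operating income changes by 1.6723 × -25.8% = -43.1%.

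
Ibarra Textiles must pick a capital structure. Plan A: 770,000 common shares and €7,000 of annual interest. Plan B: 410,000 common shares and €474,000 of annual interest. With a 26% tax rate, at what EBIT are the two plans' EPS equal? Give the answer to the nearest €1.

€1,005,861

At indifference, (EBIT − 7,000)(1 − t)/770,000 = (EBIT − 474,000)(1 − t)/410,000.
The (1 − t) factor cancels: (EBIT − 7,000) × 410,000 = (EBIT − 474,000) × 770,000.
Solving, EBIT = (474,000·770,000 − 7,000·410,000) / (770,000 − 410,000) = 362,110,000,000 / 360,000 = 1,005,861.11.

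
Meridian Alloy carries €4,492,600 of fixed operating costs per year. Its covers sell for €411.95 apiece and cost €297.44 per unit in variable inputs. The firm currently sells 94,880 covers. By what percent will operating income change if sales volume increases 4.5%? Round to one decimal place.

+7.7%

At 94,880 units, contribution = 94,880 × €114.51 = €10,864,708.80.
Operating income = contribution − fixed costs = €10,864,708.80 − €4,492,600 = €6,372,108.80.
Degree of operating leverage = €10,864,708.80 / €6,372,108.80 = 1.7050.
%ΔEBIT = DOL × %ΔSales = 1.7050 × +4.5% = +7.7%.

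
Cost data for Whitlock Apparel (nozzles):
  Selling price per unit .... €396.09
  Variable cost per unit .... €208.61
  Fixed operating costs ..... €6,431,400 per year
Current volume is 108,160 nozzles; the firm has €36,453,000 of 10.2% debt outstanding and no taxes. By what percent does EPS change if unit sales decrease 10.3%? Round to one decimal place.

-20.6%

Total contribution margin = 108,160 × €187.48 = €20,277,836.80.
EBIT = €20,277,836.80 − €6,431,400 = €13,846,436.80.
Interest = €3,718,206.00, so EBIT − I = €10,128,230.80.
Degree of combined leverage = contribution ÷ (EBIT − I) = €20,277,836.80 ÷ €10,128,230.80 = 2.0021.
%ΔEPS = DCL × %ΔSales = 2.0021 × -10.3% = -20.6%.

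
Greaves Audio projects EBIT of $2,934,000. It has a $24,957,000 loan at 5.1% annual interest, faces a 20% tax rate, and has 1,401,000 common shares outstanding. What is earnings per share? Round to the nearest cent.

Pre-tax income = $2,934,000 − $1,272,807.00 = $1,661,193.00.
After tax at 20%: net income = $1,661,193.00 × 0.80 = $1,328,954.40.
EPS = $1,328,954.40 ÷ 1,401,000 = $0.95.

$0.95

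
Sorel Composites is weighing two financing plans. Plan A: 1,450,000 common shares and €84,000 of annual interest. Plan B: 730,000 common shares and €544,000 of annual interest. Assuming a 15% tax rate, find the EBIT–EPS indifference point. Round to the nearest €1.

€1,010,389

At indifference, (EBIT − 84,000)(1 − t)/1,450,000 = (EBIT − 544,000)(1 − t)/730,000.
The (1 − t) factor cancels: (EBIT − 84,000) × 730,000 = (EBIT − 544,000) × 1,450,000.
EBIT × (1,450,000 − 730,000) = 544,000 × 1,450,000 − 84,000 × 730,000 = 727,480,000,000, so EBIT = 727,480,000,000 ÷ 720,000 = 1,010,388.89.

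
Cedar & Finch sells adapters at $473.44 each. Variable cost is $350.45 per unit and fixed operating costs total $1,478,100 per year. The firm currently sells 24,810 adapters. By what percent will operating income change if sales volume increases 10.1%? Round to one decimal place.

Total contribution margin = 24,810 × $122.99 = $3,051,381.90.
Operating income = contribution − fixed costs = $3,051,381.90 − $1,478,100 = $1,573,281.90.
So DOL = total CM / EBIT = $3,051,381.90 / $1,573,281.90 = 1.9395.
Operating income changes by 1.9395 × +10.1% = +19.6%.

+19.6%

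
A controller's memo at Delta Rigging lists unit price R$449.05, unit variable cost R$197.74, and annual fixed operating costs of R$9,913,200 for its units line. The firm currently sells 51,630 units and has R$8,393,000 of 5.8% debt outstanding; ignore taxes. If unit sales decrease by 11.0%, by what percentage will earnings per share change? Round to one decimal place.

Total contribution margin = 51,630 × R$251.31 = R$12,975,135.30.
Subtracting fixed costs: EBIT = R$12,975,135.30 − R$9,913,200 = R$3,061,935.30.
After interest of R$486,794.00, pre-tax earnings = R$2,575,141.30.
Degree of combined leverage = contribution ÷ (EBIT − I) = R$12,975,135.30 ÷ R$2,575,141.30 = 5.0386.
EPS therefore changes by 5.0386 × (-11.0%) = -55.4%.

-55.4%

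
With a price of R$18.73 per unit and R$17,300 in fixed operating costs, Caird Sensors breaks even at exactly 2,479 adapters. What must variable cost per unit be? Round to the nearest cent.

R$11.75

At break-even, FC = Q × (P − VC), so P − VC = R$17,300 ÷ 2,479 = R$6.9786.
Variable cost per unit = R$18.73 − R$6.9786 = R$11.75.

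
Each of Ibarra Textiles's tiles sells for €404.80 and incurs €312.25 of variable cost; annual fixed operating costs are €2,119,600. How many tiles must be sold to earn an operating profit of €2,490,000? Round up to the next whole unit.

Contribution margin per unit = €404.80 − €312.25 = €92.55.
Required volume = (fixed costs + target profit) ÷ CM = (€2,119,600 + €2,490,000) ÷ €92.55 = 49,806.59, so 49,807 tiles.

49,807 tiles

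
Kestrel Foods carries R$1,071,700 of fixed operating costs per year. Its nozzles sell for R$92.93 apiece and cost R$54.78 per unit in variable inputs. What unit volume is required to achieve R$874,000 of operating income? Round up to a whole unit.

Each unit contributes R$92.93 − R$54.78 = R$38.15.
Need Q such that Q × R$38.15 − R$1,071,700 = R$874,000, i.e. Q = R$1,945,700 / R$38.15 = 51,001.31 → 51,002.

51,002 nozzles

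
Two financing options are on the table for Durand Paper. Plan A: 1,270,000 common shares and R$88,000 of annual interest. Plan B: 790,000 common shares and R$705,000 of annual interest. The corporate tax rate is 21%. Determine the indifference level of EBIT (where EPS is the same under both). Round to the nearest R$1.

Set EPS_A = EPS_B: (EBIT − R$88,000)(1 − 0.21) ÷ 1,270,000 = (EBIT − R$705,000)(1 − 0.21) ÷ 790,000.
Cancelling (1 − t) and cross-multiplying: 790,000·(EBIT − 88,000) = 1,270,000·(EBIT − 705,000).
Solving, EBIT = (705,000·1,270,000 − 88,000·790,000) / (1,270,000 − 790,000) = 825,830,000,000 / 480,000 = 1,720,479.17.

R$1,720,479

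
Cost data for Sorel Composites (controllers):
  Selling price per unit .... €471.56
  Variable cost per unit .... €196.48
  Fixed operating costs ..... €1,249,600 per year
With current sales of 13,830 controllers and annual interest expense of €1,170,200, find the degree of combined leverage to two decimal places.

2.75

Total contribution margin = 13,830 × €275.08 = €3,804,356.40.
Subtracting fixed costs: EBIT = €3,804,356.40 − €1,249,600 = €2,554,756.40. Interest = €1,170,200.00.
DOL = €3,804,356.40 ÷ €2,554,756.40 = 1.4891; DFL = €2,554,756.40 ÷ €1,384,556.40 = 1.8452.
DCL = DOL × DFL = 1.4891 × 1.8452 = 2.7477.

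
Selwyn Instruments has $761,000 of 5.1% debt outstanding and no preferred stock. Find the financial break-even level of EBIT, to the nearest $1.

$38,811

Annual interest = 5.1% × $761,000 = $38,811.00.
With no preferred dividends, EPS = 0 when EBIT exactly covers interest, so the financial break-even EBIT is $38,811.00.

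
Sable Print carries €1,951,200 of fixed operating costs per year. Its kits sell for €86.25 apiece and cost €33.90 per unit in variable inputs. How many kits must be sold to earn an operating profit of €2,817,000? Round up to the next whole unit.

Unit CM = price − variable cost = €86.25 − €33.90 = €52.35.
Required volume = (fixed costs + target profit) ÷ CM = (€1,951,200 + €2,817,000) ÷ €52.35 = 91,083.09, so 91,084 kits.

91,084 kits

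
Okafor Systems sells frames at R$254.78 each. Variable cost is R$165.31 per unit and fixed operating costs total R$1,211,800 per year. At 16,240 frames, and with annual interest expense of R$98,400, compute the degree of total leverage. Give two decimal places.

10.18

Contribution at this volume is 16,240 × R$89.47 = R$1,452,992.80.
EBIT = R$1,452,992.80 − R$1,211,800 = R$241,192.80. Interest = R$98,400.00, so EBIT − I = R$142,792.80.
DCL = contribution ÷ (EBIT − I) = R$1,452,992.80 ÷ R$142,792.80 = 10.1755.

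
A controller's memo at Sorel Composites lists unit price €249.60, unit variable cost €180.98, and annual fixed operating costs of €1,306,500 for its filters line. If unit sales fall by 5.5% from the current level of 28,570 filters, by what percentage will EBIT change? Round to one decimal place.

-16.5%

Contribution at this volume is 28,570 × €68.62 = €1,960,473.40.
EBIT = €1,960,473.40 − €1,306,500 = €653,973.40.
Degree of operating leverage = €1,960,473.40 / €653,973.40 = 2.9978.
So EBIT moves 2.9978 × (-5.5%) = -16.5%.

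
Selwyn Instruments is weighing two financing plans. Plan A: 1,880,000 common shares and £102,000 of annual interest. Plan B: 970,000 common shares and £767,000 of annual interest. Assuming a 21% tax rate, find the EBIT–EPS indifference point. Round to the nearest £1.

At indifference, (EBIT − 102,000)(1 − t)/1,880,000 = (EBIT − 767,000)(1 − t)/970,000.
Cancelling (1 − t) and cross-multiplying: 970,000·(EBIT − 102,000) = 1,880,000·(EBIT − 767,000).
EBIT × (1,880,000 − 970,000) = 767,000 × 1,880,000 − 102,000 × 970,000 = 1,343,020,000,000, so EBIT = 1,343,020,000,000 ÷ 910,000 = 1,475,846.15.

£1,475,846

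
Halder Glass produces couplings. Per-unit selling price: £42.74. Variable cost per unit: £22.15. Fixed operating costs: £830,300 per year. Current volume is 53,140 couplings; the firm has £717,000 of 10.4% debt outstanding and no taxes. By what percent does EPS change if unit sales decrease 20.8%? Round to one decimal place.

-120.2%

Contribution at this volume is 53,140 × £20.59 = £1,094,152.60.
Subtracting fixed costs: EBIT = £1,094,152.60 − £830,300 = £263,852.60.
After interest of £74,568.00, pre-tax earnings = £189,284.60.
DCL = total CM / (EBIT − I) = £1,094,152.60 / £189,284.60 = 5.7805.
EPS therefore changes by 5.7805 × (-20.8%) = -120.2%.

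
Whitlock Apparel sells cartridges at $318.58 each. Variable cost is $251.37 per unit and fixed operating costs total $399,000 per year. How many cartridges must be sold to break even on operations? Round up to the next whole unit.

5,937 cartridges

Each unit contributes $318.58 − $251.37 = $67.21.
Break-even Q = $399,000 / $67.21 = 5,936.62 → 5,937 cartridges.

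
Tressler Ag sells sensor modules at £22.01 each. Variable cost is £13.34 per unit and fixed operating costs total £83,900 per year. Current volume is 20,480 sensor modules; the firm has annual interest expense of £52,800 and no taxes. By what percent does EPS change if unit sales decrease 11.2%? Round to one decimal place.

Total contribution margin = 20,480 × £8.67 = £177,561.60.
EBIT = £177,561.60 − £83,900 = £93,661.60.
After interest of £52,800.00, pre-tax earnings = £40,861.60.
Degree of combined leverage = contribution ÷ (EBIT − I) = £177,561.60 ÷ £40,861.60 = 4.3454.
%ΔEPS = DCL × %ΔSales = 4.3454 × -11.2% = -48.7%.

-48.7%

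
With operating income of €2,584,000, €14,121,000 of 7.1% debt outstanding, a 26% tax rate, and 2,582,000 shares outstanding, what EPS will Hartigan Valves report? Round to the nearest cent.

Interest = €1,002,591.00, so EBT = €2,584,000 − €1,002,591.00 = €1,581,409.00.
After tax at 26%: net income = €1,581,409.00 × 0.74 = €1,170,242.66.
EPS = €1,170,242.66 ÷ 2,582,000 = €0.45.

€0.45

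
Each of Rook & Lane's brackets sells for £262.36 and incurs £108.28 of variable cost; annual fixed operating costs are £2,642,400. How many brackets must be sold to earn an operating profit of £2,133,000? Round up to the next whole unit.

Unit CM = price − variable cost = £262.36 − £108.28 = £154.08.
Required volume = (fixed costs + target profit) ÷ CM = (£2,642,400 + £2,133,000) ÷ £154.08 = 30,992.99, so 30,993 brackets.

30,993 brackets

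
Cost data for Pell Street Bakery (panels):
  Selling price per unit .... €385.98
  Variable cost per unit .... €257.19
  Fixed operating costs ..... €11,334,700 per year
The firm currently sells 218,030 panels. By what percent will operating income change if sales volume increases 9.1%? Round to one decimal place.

+15.3%

Contribution at this volume is 218,030 × €128.79 = €28,080,083.70.
Subtracting fixed costs: EBIT = €28,080,083.70 − €11,334,700 = €16,745,383.70.
Degree of operating leverage = €28,080,083.70 / €16,745,383.70 = 1.6769.
Operating income changes by 1.6769 × +9.1% = +15.3%.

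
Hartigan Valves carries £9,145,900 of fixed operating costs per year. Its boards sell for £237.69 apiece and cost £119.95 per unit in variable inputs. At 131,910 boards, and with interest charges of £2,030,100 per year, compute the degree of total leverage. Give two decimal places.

Contribution at this volume is 131,910 × £117.74 = £15,531,083.40.
Subtracting fixed costs: EBIT = £15,531,083.40 − £9,145,900 = £6,385,183.40. Interest = £2,030,100.00, so EBIT − I = £4,355,083.40.
Degree of total leverage = total CM / (EBIT − interest) = £15,531,083.40 / £4,355,083.40 = 3.5662.

3.57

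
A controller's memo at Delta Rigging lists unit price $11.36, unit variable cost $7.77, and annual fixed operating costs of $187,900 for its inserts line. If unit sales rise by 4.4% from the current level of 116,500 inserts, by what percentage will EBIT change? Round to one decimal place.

+8.0%

Total contribution margin = 116,500 × $3.59 = $418,235.00.
Operating income = contribution − fixed costs = $418,235.00 − $187,900 = $230,335.00.
DOL = contribution ÷ EBIT = $418,235.00 ÷ $230,335.00 = 1.8158.
So EBIT moves 1.8158 × (+4.4%) = +8.0%.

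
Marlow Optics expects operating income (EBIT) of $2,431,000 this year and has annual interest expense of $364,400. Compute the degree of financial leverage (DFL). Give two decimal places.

Interest = $364,400.00.
DFL = EBIT ÷ (EBIT − I) = $2,431,000 ÷ ($2,431,000 − $364,400.00) = $2,431,000 ÷ $2,066,600.00 = 1.1763.

1.18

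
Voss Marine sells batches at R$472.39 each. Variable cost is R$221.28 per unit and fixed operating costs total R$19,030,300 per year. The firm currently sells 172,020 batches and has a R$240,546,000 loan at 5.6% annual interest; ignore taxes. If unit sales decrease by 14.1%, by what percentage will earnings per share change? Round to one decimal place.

-56.9%

Total contribution margin = 172,020 × R$251.11 = R$43,195,942.20.
EBIT = R$43,195,942.20 − R$19,030,300 = R$24,165,642.20.
After interest of R$13,470,576.00, pre-tax earnings = R$10,695,066.20.
Degree of combined leverage = contribution ÷ (EBIT − I) = R$43,195,942.20 ÷ R$10,695,066.20 = 4.0389.
%ΔEPS = DCL × %ΔSales = 4.0389 × -14.1% = -56.9%.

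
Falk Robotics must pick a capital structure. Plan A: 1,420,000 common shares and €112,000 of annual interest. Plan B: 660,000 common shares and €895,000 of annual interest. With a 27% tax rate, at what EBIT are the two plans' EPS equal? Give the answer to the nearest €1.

€1,574,974

Set EPS_A = EPS_B: (EBIT − €112,000)(1 − 0.27) ÷ 1,420,000 = (EBIT − €895,000)(1 − 0.27) ÷ 660,000.
Cancelling (1 − t) and cross-multiplying: 660,000·(EBIT − 112,000) = 1,420,000·(EBIT − 895,000).
Solving, EBIT = (895,000·1,420,000 − 112,000·660,000) / (1,420,000 − 660,000) = 1,196,980,000,000 / 760,000 = 1,574,973.68.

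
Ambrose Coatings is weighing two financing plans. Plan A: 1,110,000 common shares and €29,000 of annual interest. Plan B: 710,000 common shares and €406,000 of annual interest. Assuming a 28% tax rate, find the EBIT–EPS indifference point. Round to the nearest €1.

At indifference, (EBIT − 29,000)(1 − t)/1,110,000 = (EBIT − 406,000)(1 − t)/710,000.
The (1 − t) factor cancels: (EBIT − 29,000) × 710,000 = (EBIT − 406,000) × 1,110,000.
Solving, EBIT = (406,000·1,110,000 − 29,000·710,000) / (1,110,000 − 710,000) = 430,070,000,000 / 400,000 = 1,075,175.00.

€1,075,175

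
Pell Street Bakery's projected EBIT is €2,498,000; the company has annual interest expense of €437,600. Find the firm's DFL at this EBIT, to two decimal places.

1.21

Interest = €437,600.00.
Degree of financial leverage = EBIT / (EBIT − interest) = €2,498,000 / €2,060,400.00 = 1.2124.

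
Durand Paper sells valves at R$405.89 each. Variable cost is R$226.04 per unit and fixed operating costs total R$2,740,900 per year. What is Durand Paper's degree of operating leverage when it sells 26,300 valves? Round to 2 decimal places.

2.38

At 26,300 units, contribution = 26,300 × R$179.85 = R$4,730,055.00.
Operating income = contribution − fixed costs = R$4,730,055.00 − R$2,740,900 = R$1,989,155.00.
So DOL = total CM / EBIT = R$4,730,055.00 / R$1,989,155.00 = 2.3779.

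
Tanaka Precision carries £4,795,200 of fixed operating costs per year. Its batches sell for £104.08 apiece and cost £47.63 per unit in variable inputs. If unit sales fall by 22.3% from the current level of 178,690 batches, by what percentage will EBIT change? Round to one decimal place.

-42.5%

Contribution at this volume is 178,690 × £56.45 = £10,087,050.50.
Operating income = contribution − fixed costs = £10,087,050.50 − £4,795,200 = £5,291,850.50.
Degree of operating leverage = £10,087,050.50 / £5,291,850.50 = 1.9061.
Operating income changes by 1.9061 × -22.3% = -42.5%.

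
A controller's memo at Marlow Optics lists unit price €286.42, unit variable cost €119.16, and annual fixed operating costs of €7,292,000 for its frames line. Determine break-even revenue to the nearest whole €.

€12,486,994

CM per unit = €286.42 − €119.16 = €167.26; CM ratio = €167.26 / €286.42 = 0.5840.
Break-even revenue = fixed costs × price ÷ CM = €7,292,000 × €286.42 ÷ €167.26 = €12,486,994.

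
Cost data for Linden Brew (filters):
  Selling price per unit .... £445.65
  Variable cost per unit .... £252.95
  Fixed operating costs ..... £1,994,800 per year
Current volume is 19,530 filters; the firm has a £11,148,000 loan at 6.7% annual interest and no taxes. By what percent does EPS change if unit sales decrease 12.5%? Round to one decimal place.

Contribution at this volume is 19,530 × £192.70 = £3,763,431.00.
Subtracting fixed costs: EBIT = £3,763,431.00 − £1,994,800 = £1,768,631.00.
Interest = £746,916.00, so EBIT − I = £1,021,715.00.
DCL = total CM / (EBIT − I) = £3,763,431.00 / £1,021,715.00 = 3.6834.
%ΔEPS = DCL × %ΔSales = 3.6834 × -12.5% = -46.0%.

-46.0%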